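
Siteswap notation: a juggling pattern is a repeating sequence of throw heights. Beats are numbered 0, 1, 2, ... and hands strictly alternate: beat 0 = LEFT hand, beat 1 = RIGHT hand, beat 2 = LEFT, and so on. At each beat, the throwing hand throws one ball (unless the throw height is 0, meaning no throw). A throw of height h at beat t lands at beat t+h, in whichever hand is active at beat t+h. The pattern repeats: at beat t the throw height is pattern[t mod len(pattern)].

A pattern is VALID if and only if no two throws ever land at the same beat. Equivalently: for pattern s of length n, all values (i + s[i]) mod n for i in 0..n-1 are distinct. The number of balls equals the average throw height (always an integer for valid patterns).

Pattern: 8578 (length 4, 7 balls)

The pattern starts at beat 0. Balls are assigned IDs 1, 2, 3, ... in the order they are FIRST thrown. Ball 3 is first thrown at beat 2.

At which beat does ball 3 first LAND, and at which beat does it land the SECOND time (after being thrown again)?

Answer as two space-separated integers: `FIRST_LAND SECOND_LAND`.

Answer: 9 14

Derivation:
Beat 0 (L): throw ball1 h=8 -> lands@8:L; in-air after throw: [b1@8:L]
Beat 1 (R): throw ball2 h=5 -> lands@6:L; in-air after throw: [b2@6:L b1@8:L]
Beat 2 (L): throw ball3 h=7 -> lands@9:R; in-air after throw: [b2@6:L b1@8:L b3@9:R]
Beat 3 (R): throw ball4 h=8 -> lands@11:R; in-air after throw: [b2@6:L b1@8:L b3@9:R b4@11:R]
Beat 4 (L): throw ball5 h=8 -> lands@12:L; in-air after throw: [b2@6:L b1@8:L b3@9:R b4@11:R b5@12:L]
Beat 5 (R): throw ball6 h=5 -> lands@10:L; in-air after throw: [b2@6:L b1@8:L b3@9:R b6@10:L b4@11:R b5@12:L]
Beat 6 (L): throw ball2 h=7 -> lands@13:R; in-air after throw: [b1@8:L b3@9:R b6@10:L b4@11:R b5@12:L b2@13:R]
Beat 7 (R): throw ball7 h=8 -> lands@15:R; in-air after throw: [b1@8:L b3@9:R b6@10:L b4@11:R b5@12:L b2@13:R b7@15:R]
Beat 8 (L): throw ball1 h=8 -> lands@16:L; in-air after throw: [b3@9:R b6@10:L b4@11:R b5@12:L b2@13:R b7@15:R b1@16:L]
Beat 9 (R): throw ball3 h=5 -> lands@14:L; in-air after throw: [b6@10:L b4@11:R b5@12:L b2@13:R b3@14:L b7@15:R b1@16:L]
Beat 10 (L): throw ball6 h=7 -> lands@17:R; in-air after throw: [b4@11:R b5@12:L b2@13:R b3@14:L b7@15:R b1@16:L b6@17:R]
Beat 11 (R): throw ball4 h=8 -> lands@19:R; in-air after throw: [b5@12:L b2@13:R b3@14:L b7@15:R b1@16:L b6@17:R b4@19:R]
Beat 12 (L): throw ball5 h=8 -> lands@20:L; in-air after throw: [b2@13:R b3@14:L b7@15:R b1@16:L b6@17:R b4@19:R b5@20:L]
Beat 13 (R): throw ball2 h=5 -> lands@18:L; in-air after throw: [b3@14:L b7@15:R b1@16:L b6@17:R b2@18:L b4@19:R b5@20:L]
Beat 14 (L): throw ball3 h=7 -> lands@21:R; in-air after throw: [b7@15:R b1@16:L b6@17:R b2@18:L b4@19:R b5@20:L b3@21:R]
Ball 3: thrown@2 h=7 -> first land @9; rethrown@9 h=5 -> second land @14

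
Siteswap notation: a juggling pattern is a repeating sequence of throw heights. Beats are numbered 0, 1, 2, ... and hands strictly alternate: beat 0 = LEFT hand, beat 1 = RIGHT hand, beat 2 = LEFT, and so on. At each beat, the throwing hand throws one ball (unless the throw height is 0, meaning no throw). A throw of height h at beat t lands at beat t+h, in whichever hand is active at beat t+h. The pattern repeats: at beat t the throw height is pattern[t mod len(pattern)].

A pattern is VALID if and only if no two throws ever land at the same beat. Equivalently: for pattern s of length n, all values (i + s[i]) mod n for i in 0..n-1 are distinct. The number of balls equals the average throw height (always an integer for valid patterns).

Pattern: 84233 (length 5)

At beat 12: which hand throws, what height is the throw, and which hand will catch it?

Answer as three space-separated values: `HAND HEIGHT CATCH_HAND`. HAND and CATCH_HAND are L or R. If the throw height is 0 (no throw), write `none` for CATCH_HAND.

Beat 12: 12 mod 2 = 0, so hand = L
Throw height = pattern[12 mod 5] = pattern[2] = 2
Lands at beat 12+2=14, 14 mod 2 = 0, so catch hand = L

Answer: L 2 L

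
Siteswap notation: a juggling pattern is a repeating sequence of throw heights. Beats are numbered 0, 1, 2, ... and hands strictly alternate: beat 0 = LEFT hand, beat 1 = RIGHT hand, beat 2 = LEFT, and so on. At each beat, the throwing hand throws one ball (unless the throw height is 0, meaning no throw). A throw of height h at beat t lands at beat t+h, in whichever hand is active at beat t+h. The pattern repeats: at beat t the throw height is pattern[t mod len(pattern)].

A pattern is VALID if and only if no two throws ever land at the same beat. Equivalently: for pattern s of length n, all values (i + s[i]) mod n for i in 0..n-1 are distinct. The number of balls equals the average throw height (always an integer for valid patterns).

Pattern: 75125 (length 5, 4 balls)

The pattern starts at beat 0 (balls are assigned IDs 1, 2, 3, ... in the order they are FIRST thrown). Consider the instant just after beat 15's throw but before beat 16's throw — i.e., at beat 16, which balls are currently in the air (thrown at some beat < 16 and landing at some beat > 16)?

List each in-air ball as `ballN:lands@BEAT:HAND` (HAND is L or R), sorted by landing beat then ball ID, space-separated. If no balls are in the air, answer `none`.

Beat 0 (L): throw ball1 h=7 -> lands@7:R; in-air after throw: [b1@7:R]
Beat 1 (R): throw ball2 h=5 -> lands@6:L; in-air after throw: [b2@6:L b1@7:R]
Beat 2 (L): throw ball3 h=1 -> lands@3:R; in-air after throw: [b3@3:R b2@6:L b1@7:R]
Beat 3 (R): throw ball3 h=2 -> lands@5:R; in-air after throw: [b3@5:R b2@6:L b1@7:R]
Beat 4 (L): throw ball4 h=5 -> lands@9:R; in-air after throw: [b3@5:R b2@6:L b1@7:R b4@9:R]
Beat 5 (R): throw ball3 h=7 -> lands@12:L; in-air after throw: [b2@6:L b1@7:R b4@9:R b3@12:L]
Beat 6 (L): throw ball2 h=5 -> lands@11:R; in-air after throw: [b1@7:R b4@9:R b2@11:R b3@12:L]
Beat 7 (R): throw ball1 h=1 -> lands@8:L; in-air after throw: [b1@8:L b4@9:R b2@11:R b3@12:L]
Beat 8 (L): throw ball1 h=2 -> lands@10:L; in-air after throw: [b4@9:R b1@10:L b2@11:R b3@12:L]
Beat 9 (R): throw ball4 h=5 -> lands@14:L; in-air after throw: [b1@10:L b2@11:R b3@12:L b4@14:L]
Beat 10 (L): throw ball1 h=7 -> lands@17:R; in-air after throw: [b2@11:R b3@12:L b4@14:L b1@17:R]
Beat 11 (R): throw ball2 h=5 -> lands@16:L; in-air after throw: [b3@12:L b4@14:L b2@16:L b1@17:R]
Beat 12 (L): throw ball3 h=1 -> lands@13:R; in-air after throw: [b3@13:R b4@14:L b2@16:L b1@17:R]
Beat 13 (R): throw ball3 h=2 -> lands@15:R; in-air after throw: [b4@14:L b3@15:R b2@16:L b1@17:R]
Beat 14 (L): throw ball4 h=5 -> lands@19:R; in-air after throw: [b3@15:R b2@16:L b1@17:R b4@19:R]
Beat 15 (R): throw ball3 h=7 -> lands@22:L; in-air after throw: [b2@16:L b1@17:R b4@19:R b3@22:L]
Beat 16 (L): throw ball2 h=5 -> lands@21:R; in-air after throw: [b1@17:R b4@19:R b2@21:R b3@22:L]

Answer: ball1:lands@17:R ball4:lands@19:R ball3:lands@22:L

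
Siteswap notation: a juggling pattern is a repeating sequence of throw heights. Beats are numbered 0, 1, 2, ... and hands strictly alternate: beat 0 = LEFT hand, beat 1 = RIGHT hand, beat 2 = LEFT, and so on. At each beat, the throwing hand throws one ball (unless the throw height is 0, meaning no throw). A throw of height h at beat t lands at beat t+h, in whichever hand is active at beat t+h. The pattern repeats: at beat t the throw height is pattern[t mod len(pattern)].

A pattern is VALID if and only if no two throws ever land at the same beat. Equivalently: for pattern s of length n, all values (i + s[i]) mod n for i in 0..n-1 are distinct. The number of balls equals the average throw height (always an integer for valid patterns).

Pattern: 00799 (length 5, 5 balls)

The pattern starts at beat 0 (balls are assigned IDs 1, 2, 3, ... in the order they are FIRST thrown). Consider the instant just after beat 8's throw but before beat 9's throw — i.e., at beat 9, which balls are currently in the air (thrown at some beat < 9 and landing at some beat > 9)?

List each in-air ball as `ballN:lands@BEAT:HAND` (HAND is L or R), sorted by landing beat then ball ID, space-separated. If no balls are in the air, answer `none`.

Answer: ball2:lands@12:L ball3:lands@13:R ball4:lands@14:L ball5:lands@17:R

Derivation:
Beat 2 (L): throw ball1 h=7 -> lands@9:R; in-air after throw: [b1@9:R]
Beat 3 (R): throw ball2 h=9 -> lands@12:L; in-air after throw: [b1@9:R b2@12:L]
Beat 4 (L): throw ball3 h=9 -> lands@13:R; in-air after throw: [b1@9:R b2@12:L b3@13:R]
Beat 7 (R): throw ball4 h=7 -> lands@14:L; in-air after throw: [b1@9:R b2@12:L b3@13:R b4@14:L]
Beat 8 (L): throw ball5 h=9 -> lands@17:R; in-air after throw: [b1@9:R b2@12:L b3@13:R b4@14:L b5@17:R]
Beat 9 (R): throw ball1 h=9 -> lands@18:L; in-air after throw: [b2@12:L b3@13:R b4@14:L b5@17:R b1@18:L]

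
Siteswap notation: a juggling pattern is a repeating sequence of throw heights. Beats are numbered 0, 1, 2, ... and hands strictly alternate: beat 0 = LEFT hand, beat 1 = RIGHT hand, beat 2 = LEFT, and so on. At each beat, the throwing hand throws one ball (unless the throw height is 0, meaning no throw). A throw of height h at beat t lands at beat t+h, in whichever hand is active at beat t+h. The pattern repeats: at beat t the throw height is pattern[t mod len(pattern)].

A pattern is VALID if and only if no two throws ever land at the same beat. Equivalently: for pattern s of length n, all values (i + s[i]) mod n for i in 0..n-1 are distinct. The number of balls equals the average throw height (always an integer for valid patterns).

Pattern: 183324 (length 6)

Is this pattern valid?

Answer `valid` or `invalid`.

i=0: (i + s[i]) mod n = (0 + 1) mod 6 = 1
i=1: (i + s[i]) mod n = (1 + 8) mod 6 = 3
i=2: (i + s[i]) mod n = (2 + 3) mod 6 = 5
i=3: (i + s[i]) mod n = (3 + 3) mod 6 = 0
i=4: (i + s[i]) mod n = (4 + 2) mod 6 = 0
i=5: (i + s[i]) mod n = (5 + 4) mod 6 = 3
Residues: [1, 3, 5, 0, 0, 3], distinct: False

Answer: invalid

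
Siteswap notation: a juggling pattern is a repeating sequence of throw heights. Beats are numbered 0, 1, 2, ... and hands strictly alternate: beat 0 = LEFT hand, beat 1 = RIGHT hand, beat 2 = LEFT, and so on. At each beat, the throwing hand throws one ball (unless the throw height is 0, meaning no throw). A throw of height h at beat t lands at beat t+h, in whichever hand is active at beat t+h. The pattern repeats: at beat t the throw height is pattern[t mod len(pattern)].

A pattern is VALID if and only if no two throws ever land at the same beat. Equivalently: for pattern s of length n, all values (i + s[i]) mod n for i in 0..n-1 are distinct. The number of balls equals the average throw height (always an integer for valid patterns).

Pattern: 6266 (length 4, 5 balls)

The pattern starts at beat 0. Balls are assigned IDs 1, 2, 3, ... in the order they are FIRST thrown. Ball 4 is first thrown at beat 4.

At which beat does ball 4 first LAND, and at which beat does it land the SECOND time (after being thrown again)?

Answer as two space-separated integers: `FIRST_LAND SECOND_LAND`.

Answer: 10 16

Derivation:
Beat 0 (L): throw ball1 h=6 -> lands@6:L; in-air after throw: [b1@6:L]
Beat 1 (R): throw ball2 h=2 -> lands@3:R; in-air after throw: [b2@3:R b1@6:L]
Beat 2 (L): throw ball3 h=6 -> lands@8:L; in-air after throw: [b2@3:R b1@6:L b3@8:L]
Beat 3 (R): throw ball2 h=6 -> lands@9:R; in-air after throw: [b1@6:L b3@8:L b2@9:R]
Beat 4 (L): throw ball4 h=6 -> lands@10:L; in-air after throw: [b1@6:L b3@8:L b2@9:R b4@10:L]
Beat 5 (R): throw ball5 h=2 -> lands@7:R; in-air after throw: [b1@6:L b5@7:R b3@8:L b2@9:R b4@10:L]
Beat 6 (L): throw ball1 h=6 -> lands@12:L; in-air after throw: [b5@7:R b3@8:L b2@9:R b4@10:L b1@12:L]
Beat 7 (R): throw ball5 h=6 -> lands@13:R; in-air after throw: [b3@8:L b2@9:R b4@10:L b1@12:L b5@13:R]
Beat 8 (L): throw ball3 h=6 -> lands@14:L; in-air after throw: [b2@9:R b4@10:L b1@12:L b5@13:R b3@14:L]
Beat 9 (R): throw ball2 h=2 -> lands@11:R; in-air after throw: [b4@10:L b2@11:R b1@12:L b5@13:R b3@14:L]
Beat 10 (L): throw ball4 h=6 -> lands@16:L; in-air after throw: [b2@11:R b1@12:L b5@13:R b3@14:L b4@16:L]
Beat 11 (R): throw ball2 h=6 -> lands@17:R; in-air after throw: [b1@12:L b5@13:R b3@14:L b4@16:L b2@17:R]
Beat 12 (L): throw ball1 h=6 -> lands@18:L; in-air after throw: [b5@13:R b3@14:L b4@16:L b2@17:R b1@18:L]
Beat 13 (R): throw ball5 h=2 -> lands@15:R; in-air after throw: [b3@14:L b5@15:R b4@16:L b2@17:R b1@18:L]
Beat 14 (L): throw ball3 h=6 -> lands@20:L; in-air after throw: [b5@15:R b4@16:L b2@17:R b1@18:L b3@20:L]
Beat 15 (R): throw ball5 h=6 -> lands@21:R; in-air after throw: [b4@16:L b2@17:R b1@18:L b3@20:L b5@21:R]
Beat 16 (L): throw ball4 h=6 -> lands@22:L; in-air after throw: [b2@17:R b1@18:L b3@20:L b5@21:R b4@22:L]
Ball 4: thrown@4 h=6 -> first land @10; rethrown@10 h=6 -> second land @16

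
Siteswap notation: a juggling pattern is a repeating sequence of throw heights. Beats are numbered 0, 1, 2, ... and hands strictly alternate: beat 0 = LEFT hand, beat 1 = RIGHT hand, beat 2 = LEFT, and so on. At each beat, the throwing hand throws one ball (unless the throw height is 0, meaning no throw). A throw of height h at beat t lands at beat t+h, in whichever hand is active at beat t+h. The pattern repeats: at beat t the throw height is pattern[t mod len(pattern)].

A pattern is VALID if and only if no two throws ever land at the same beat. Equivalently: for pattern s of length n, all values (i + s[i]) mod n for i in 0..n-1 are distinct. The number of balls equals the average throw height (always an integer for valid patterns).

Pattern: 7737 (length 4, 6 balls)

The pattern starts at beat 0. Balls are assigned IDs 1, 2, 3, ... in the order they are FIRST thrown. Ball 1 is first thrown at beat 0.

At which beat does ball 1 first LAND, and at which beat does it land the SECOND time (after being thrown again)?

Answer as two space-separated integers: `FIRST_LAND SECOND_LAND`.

Beat 0 (L): throw ball1 h=7 -> lands@7:R; in-air after throw: [b1@7:R]
Beat 1 (R): throw ball2 h=7 -> lands@8:L; in-air after throw: [b1@7:R b2@8:L]
Beat 2 (L): throw ball3 h=3 -> lands@5:R; in-air after throw: [b3@5:R b1@7:R b2@8:L]
Beat 3 (R): throw ball4 h=7 -> lands@10:L; in-air after throw: [b3@5:R b1@7:R b2@8:L b4@10:L]
Beat 4 (L): throw ball5 h=7 -> lands@11:R; in-air after throw: [b3@5:R b1@7:R b2@8:L b4@10:L b5@11:R]
Beat 5 (R): throw ball3 h=7 -> lands@12:L; in-air after throw: [b1@7:R b2@8:L b4@10:L b5@11:R b3@12:L]
Beat 6 (L): throw ball6 h=3 -> lands@9:R; in-air after throw: [b1@7:R b2@8:L b6@9:R b4@10:L b5@11:R b3@12:L]
Beat 7 (R): throw ball1 h=7 -> lands@14:L; in-air after throw: [b2@8:L b6@9:R b4@10:L b5@11:R b3@12:L b1@14:L]
Beat 8 (L): throw ball2 h=7 -> lands@15:R; in-air after throw: [b6@9:R b4@10:L b5@11:R b3@12:L b1@14:L b2@15:R]
Beat 9 (R): throw ball6 h=7 -> lands@16:L; in-air after throw: [b4@10:L b5@11:R b3@12:L b1@14:L b2@15:R b6@16:L]
Beat 10 (L): throw ball4 h=3 -> lands@13:R; in-air after throw: [b5@11:R b3@12:L b4@13:R b1@14:L b2@15:R b6@16:L]
Beat 11 (R): throw ball5 h=7 -> lands@18:L; in-air after throw: [b3@12:L b4@13:R b1@14:L b2@15:R b6@16:L b5@18:L]
Beat 12 (L): throw ball3 h=7 -> lands@19:R; in-air after throw: [b4@13:R b1@14:L b2@15:R b6@16:L b5@18:L b3@19:R]
Beat 13 (R): throw ball4 h=7 -> lands@20:L; in-air after throw: [b1@14:L b2@15:R b6@16:L b5@18:L b3@19:R b4@20:L]
Beat 14 (L): throw ball1 h=3 -> lands@17:R; in-air after throw: [b2@15:R b6@16:L b1@17:R b5@18:L b3@19:R b4@20:L]
Ball 1: thrown@0 h=7 -> first land @7; rethrown@7 h=7 -> second land @14

Answer: 7 14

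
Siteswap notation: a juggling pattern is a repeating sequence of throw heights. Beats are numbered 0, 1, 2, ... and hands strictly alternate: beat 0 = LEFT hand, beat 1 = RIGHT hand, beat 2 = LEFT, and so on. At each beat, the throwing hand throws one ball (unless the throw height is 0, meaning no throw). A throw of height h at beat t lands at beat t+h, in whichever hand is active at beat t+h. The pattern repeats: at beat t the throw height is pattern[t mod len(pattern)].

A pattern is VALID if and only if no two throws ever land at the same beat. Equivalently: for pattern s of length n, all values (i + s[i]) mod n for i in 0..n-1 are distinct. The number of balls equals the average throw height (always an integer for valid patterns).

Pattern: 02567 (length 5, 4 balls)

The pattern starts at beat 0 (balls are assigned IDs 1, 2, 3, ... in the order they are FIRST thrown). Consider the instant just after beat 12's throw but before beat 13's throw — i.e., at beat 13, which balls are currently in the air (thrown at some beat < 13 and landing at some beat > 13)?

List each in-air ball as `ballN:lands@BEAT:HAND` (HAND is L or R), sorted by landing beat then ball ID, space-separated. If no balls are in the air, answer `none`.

Answer: ball4:lands@14:L ball1:lands@16:L ball2:lands@17:R

Derivation:
Beat 1 (R): throw ball1 h=2 -> lands@3:R; in-air after throw: [b1@3:R]
Beat 2 (L): throw ball2 h=5 -> lands@7:R; in-air after throw: [b1@3:R b2@7:R]
Beat 3 (R): throw ball1 h=6 -> lands@9:R; in-air after throw: [b2@7:R b1@9:R]
Beat 4 (L): throw ball3 h=7 -> lands@11:R; in-air after throw: [b2@7:R b1@9:R b3@11:R]
Beat 6 (L): throw ball4 h=2 -> lands@8:L; in-air after throw: [b2@7:R b4@8:L b1@9:R b3@11:R]
Beat 7 (R): throw ball2 h=5 -> lands@12:L; in-air after throw: [b4@8:L b1@9:R b3@11:R b2@12:L]
Beat 8 (L): throw ball4 h=6 -> lands@14:L; in-air after throw: [b1@9:R b3@11:R b2@12:L b4@14:L]
Beat 9 (R): throw ball1 h=7 -> lands@16:L; in-air after throw: [b3@11:R b2@12:L b4@14:L b1@16:L]
Beat 11 (R): throw ball3 h=2 -> lands@13:R; in-air after throw: [b2@12:L b3@13:R b4@14:L b1@16:L]
Beat 12 (L): throw ball2 h=5 -> lands@17:R; in-air after throw: [b3@13:R b4@14:L b1@16:L b2@17:R]
Beat 13 (R): throw ball3 h=6 -> lands@19:R; in-air after throw: [b4@14:L b1@16:L b2@17:R b3@19:R]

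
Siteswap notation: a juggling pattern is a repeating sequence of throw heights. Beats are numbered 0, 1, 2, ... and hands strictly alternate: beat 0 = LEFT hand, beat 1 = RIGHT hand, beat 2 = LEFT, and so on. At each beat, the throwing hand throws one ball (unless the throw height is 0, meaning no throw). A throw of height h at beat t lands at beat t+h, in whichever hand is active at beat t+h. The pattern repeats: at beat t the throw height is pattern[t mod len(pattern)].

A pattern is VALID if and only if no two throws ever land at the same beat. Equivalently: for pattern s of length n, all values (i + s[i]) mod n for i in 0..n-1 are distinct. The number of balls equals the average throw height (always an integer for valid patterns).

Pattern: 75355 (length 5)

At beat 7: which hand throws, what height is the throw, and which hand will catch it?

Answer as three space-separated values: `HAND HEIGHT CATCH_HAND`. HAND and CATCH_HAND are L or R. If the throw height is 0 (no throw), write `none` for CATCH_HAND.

Answer: R 3 L

Derivation:
Beat 7: 7 mod 2 = 1, so hand = R
Throw height = pattern[7 mod 5] = pattern[2] = 3
Lands at beat 7+3=10, 10 mod 2 = 0, so catch hand = L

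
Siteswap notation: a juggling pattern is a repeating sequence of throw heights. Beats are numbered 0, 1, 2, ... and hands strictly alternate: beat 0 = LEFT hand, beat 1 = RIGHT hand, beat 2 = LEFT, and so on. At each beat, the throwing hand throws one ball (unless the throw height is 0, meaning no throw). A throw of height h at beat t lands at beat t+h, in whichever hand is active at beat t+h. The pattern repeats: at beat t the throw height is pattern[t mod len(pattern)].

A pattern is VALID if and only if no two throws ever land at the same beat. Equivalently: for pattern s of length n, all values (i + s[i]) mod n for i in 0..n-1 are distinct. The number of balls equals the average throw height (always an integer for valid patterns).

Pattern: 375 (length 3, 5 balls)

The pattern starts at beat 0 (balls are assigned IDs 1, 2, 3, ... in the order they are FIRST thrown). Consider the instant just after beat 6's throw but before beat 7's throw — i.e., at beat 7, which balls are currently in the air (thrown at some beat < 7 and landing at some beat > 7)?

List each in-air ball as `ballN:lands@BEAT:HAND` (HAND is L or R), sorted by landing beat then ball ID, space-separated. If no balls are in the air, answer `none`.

Answer: ball2:lands@8:L ball1:lands@9:R ball5:lands@10:L ball4:lands@11:R

Derivation:
Beat 0 (L): throw ball1 h=3 -> lands@3:R; in-air after throw: [b1@3:R]
Beat 1 (R): throw ball2 h=7 -> lands@8:L; in-air after throw: [b1@3:R b2@8:L]
Beat 2 (L): throw ball3 h=5 -> lands@7:R; in-air after throw: [b1@3:R b3@7:R b2@8:L]
Beat 3 (R): throw ball1 h=3 -> lands@6:L; in-air after throw: [b1@6:L b3@7:R b2@8:L]
Beat 4 (L): throw ball4 h=7 -> lands@11:R; in-air after throw: [b1@6:L b3@7:R b2@8:L b4@11:R]
Beat 5 (R): throw ball5 h=5 -> lands@10:L; in-air after throw: [b1@6:L b3@7:R b2@8:L b5@10:L b4@11:R]
Beat 6 (L): throw ball1 h=3 -> lands@9:R; in-air after throw: [b3@7:R b2@8:L b1@9:R b5@10:L b4@11:R]
Beat 7 (R): throw ball3 h=7 -> lands@14:L; in-air after throw: [b2@8:L b1@9:R b5@10:L b4@11:R b3@14:L]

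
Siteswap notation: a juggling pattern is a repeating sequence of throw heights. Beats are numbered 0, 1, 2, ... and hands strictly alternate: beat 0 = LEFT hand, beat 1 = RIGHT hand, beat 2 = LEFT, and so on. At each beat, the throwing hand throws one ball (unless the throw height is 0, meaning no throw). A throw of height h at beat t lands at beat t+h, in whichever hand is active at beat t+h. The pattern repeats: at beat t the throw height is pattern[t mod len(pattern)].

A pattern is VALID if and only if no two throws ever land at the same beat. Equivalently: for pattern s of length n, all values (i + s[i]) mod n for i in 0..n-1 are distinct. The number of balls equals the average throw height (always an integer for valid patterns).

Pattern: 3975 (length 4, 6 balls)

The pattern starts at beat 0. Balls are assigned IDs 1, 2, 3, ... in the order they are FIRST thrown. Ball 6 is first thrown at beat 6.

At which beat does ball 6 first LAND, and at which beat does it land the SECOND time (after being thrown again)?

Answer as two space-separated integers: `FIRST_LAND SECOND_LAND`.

Answer: 13 22

Derivation:
Beat 0 (L): throw ball1 h=3 -> lands@3:R; in-air after throw: [b1@3:R]
Beat 1 (R): throw ball2 h=9 -> lands@10:L; in-air after throw: [b1@3:R b2@10:L]
Beat 2 (L): throw ball3 h=7 -> lands@9:R; in-air after throw: [b1@3:R b3@9:R b2@10:L]
Beat 3 (R): throw ball1 h=5 -> lands@8:L; in-air after throw: [b1@8:L b3@9:R b2@10:L]
Beat 4 (L): throw ball4 h=3 -> lands@7:R; in-air after throw: [b4@7:R b1@8:L b3@9:R b2@10:L]
Beat 5 (R): throw ball5 h=9 -> lands@14:L; in-air after throw: [b4@7:R b1@8:L b3@9:R b2@10:L b5@14:L]
Beat 6 (L): throw ball6 h=7 -> lands@13:R; in-air after throw: [b4@7:R b1@8:L b3@9:R b2@10:L b6@13:R b5@14:L]
Beat 7 (R): throw ball4 h=5 -> lands@12:L; in-air after throw: [b1@8:L b3@9:R b2@10:L b4@12:L b6@13:R b5@14:L]
Beat 8 (L): throw ball1 h=3 -> lands@11:R; in-air after throw: [b3@9:R b2@10:L b1@11:R b4@12:L b6@13:R b5@14:L]
Beat 9 (R): throw ball3 h=9 -> lands@18:L; in-air after throw: [b2@10:L b1@11:R b4@12:L b6@13:R b5@14:L b3@18:L]
Beat 10 (L): throw ball2 h=7 -> lands@17:R; in-air after throw: [b1@11:R b4@12:L b6@13:R b5@14:L b2@17:R b3@18:L]
Beat 11 (R): throw ball1 h=5 -> lands@16:L; in-air after throw: [b4@12:L b6@13:R b5@14:L b1@16:L b2@17:R b3@18:L]
Beat 12 (L): throw ball4 h=3 -> lands@15:R; in-air after throw: [b6@13:R b5@14:L b4@15:R b1@16:L b2@17:R b3@18:L]
Beat 13 (R): throw ball6 h=9 -> lands@22:L; in-air after throw: [b5@14:L b4@15:R b1@16:L b2@17:R b3@18:L b6@22:L]
Beat 14 (L): throw ball5 h=7 -> lands@21:R; in-air after throw: [b4@15:R b1@16:L b2@17:R b3@18:L b5@21:R b6@22:L]
Beat 15 (R): throw ball4 h=5 -> lands@20:L; in-air after throw: [b1@16:L b2@17:R b3@18:L b4@20:L b5@21:R b6@22:L]
Beat 16 (L): throw ball1 h=3 -> lands@19:R; in-air after throw: [b2@17:R b3@18:L b1@19:R b4@20:L b5@21:R b6@22:L]
Beat 17 (R): throw ball2 h=9 -> lands@26:L; in-air after throw: [b3@18:L b1@19:R b4@20:L b5@21:R b6@22:L b2@26:L]
Beat 18 (L): throw ball3 h=7 -> lands@25:R; in-air after throw: [b1@19:R b4@20:L b5@21:R b6@22:L b3@25:R b2@26:L]
Beat 19 (R): throw ball1 h=5 -> lands@24:L; in-air after throw: [b4@20:L b5@21:R b6@22:L b1@24:L b3@25:R b2@26:L]
Beat 20 (L): throw ball4 h=3 -> lands@23:R; in-air after throw: [b5@21:R b6@22:L b4@23:R b1@24:L b3@25:R b2@26:L]
Ball 6: thrown@6 h=7 -> first land @13; rethrown@13 h=9 -> second land @22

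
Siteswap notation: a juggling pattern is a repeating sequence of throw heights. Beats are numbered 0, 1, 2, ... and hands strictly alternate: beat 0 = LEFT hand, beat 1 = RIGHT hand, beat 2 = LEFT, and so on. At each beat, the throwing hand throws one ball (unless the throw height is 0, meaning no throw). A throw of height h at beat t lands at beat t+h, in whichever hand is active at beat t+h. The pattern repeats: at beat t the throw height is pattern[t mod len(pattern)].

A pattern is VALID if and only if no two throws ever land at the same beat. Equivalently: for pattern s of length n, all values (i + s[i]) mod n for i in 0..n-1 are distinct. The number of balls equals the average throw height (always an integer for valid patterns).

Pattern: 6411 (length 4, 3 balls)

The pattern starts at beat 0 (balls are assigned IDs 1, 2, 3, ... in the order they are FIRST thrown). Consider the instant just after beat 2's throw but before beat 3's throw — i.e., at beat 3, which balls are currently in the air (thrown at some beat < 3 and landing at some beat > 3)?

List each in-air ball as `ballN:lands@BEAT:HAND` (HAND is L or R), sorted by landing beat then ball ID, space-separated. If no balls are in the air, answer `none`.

Beat 0 (L): throw ball1 h=6 -> lands@6:L; in-air after throw: [b1@6:L]
Beat 1 (R): throw ball2 h=4 -> lands@5:R; in-air after throw: [b2@5:R b1@6:L]
Beat 2 (L): throw ball3 h=1 -> lands@3:R; in-air after throw: [b3@3:R b2@5:R b1@6:L]
Beat 3 (R): throw ball3 h=1 -> lands@4:L; in-air after throw: [b3@4:L b2@5:R b1@6:L]

Answer: ball2:lands@5:R ball1:lands@6:L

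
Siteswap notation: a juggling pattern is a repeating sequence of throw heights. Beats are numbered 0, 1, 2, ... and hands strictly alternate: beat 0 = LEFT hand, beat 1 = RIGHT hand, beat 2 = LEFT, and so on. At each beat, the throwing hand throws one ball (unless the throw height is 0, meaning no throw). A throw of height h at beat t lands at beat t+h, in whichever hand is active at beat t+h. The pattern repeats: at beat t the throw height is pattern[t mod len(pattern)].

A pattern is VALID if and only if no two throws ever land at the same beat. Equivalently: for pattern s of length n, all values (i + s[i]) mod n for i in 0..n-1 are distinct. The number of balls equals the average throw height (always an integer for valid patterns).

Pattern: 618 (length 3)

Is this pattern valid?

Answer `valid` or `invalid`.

Answer: valid

Derivation:
i=0: (i + s[i]) mod n = (0 + 6) mod 3 = 0
i=1: (i + s[i]) mod n = (1 + 1) mod 3 = 2
i=2: (i + s[i]) mod n = (2 + 8) mod 3 = 1
Residues: [0, 2, 1], distinct: True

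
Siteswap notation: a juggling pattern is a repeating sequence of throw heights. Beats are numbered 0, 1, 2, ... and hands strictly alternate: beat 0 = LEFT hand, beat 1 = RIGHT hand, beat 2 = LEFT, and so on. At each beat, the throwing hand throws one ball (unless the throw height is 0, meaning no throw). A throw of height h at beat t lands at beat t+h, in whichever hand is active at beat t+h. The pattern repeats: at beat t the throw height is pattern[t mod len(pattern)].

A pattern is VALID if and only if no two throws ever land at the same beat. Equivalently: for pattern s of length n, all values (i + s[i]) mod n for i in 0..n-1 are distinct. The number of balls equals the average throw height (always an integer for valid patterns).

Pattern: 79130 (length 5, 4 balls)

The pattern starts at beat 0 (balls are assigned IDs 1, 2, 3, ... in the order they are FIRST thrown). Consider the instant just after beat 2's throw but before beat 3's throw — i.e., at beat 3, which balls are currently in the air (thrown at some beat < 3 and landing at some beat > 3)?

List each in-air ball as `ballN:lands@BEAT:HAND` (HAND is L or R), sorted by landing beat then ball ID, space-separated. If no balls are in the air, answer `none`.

Beat 0 (L): throw ball1 h=7 -> lands@7:R; in-air after throw: [b1@7:R]
Beat 1 (R): throw ball2 h=9 -> lands@10:L; in-air after throw: [b1@7:R b2@10:L]
Beat 2 (L): throw ball3 h=1 -> lands@3:R; in-air after throw: [b3@3:R b1@7:R b2@10:L]
Beat 3 (R): throw ball3 h=3 -> lands@6:L; in-air after throw: [b3@6:L b1@7:R b2@10:L]

Answer: ball1:lands@7:R ball2:lands@10:L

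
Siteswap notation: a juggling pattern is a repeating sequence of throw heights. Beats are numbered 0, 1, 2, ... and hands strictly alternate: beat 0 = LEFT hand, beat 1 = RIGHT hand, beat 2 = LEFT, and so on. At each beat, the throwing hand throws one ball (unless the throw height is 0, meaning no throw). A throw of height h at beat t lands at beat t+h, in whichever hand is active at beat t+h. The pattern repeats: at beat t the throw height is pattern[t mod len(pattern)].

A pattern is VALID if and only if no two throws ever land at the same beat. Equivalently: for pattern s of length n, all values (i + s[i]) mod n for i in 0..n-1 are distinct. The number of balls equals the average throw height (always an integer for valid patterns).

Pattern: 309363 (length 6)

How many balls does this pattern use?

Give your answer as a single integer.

Answer: 4

Derivation:
Pattern = [3, 0, 9, 3, 6, 3], length n = 6
  position 0: throw height = 3, running sum = 3
  position 1: throw height = 0, running sum = 3
  position 2: throw height = 9, running sum = 12
  position 3: throw height = 3, running sum = 15
  position 4: throw height = 6, running sum = 21
  position 5: throw height = 3, running sum = 24
Total sum = 24; balls = sum / n = 24 / 6 = 4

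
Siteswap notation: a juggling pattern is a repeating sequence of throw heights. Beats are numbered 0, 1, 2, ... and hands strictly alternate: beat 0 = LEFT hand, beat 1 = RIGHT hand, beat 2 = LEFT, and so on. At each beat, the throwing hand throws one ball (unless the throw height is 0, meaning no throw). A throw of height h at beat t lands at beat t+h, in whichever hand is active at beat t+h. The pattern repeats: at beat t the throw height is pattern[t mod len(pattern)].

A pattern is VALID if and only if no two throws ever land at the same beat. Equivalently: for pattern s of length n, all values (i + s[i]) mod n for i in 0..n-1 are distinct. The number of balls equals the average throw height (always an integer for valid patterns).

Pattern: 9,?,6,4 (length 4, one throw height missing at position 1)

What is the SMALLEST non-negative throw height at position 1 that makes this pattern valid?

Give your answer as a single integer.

i=0: (0 + 9) mod 4 = 1
i=1: s[i]=? (unknown)
i=2: (2 + 6) mod 4 = 0
i=3: (3 + 4) mod 4 = 3
Known residues: [0, 1, 3]; need a permutation of 0..3, so missing residue r = 2
Need (1 + s) mod 4 = 2; smallest s = (2 - 1) mod 4 = 1

Answer: 1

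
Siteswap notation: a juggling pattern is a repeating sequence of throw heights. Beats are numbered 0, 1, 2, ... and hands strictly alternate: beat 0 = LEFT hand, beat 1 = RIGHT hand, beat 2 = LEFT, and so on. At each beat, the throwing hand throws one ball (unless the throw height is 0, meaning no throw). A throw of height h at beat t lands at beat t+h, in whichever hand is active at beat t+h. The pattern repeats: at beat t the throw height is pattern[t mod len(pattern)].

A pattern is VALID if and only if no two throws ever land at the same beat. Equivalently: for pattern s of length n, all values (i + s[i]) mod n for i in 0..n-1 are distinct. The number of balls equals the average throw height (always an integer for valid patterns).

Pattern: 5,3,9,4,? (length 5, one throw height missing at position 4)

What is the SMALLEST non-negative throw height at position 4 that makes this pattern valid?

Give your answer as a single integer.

i=0: (0 + 5) mod 5 = 0
i=1: (1 + 3) mod 5 = 4
i=2: (2 + 9) mod 5 = 1
i=3: (3 + 4) mod 5 = 2
i=4: s[i]=? (unknown)
Known residues: [0, 1, 2, 4]; need a permutation of 0..4, so missing residue r = 3
Need (4 + s) mod 5 = 3; smallest s = (3 - 4) mod 5 = 4

Answer: 4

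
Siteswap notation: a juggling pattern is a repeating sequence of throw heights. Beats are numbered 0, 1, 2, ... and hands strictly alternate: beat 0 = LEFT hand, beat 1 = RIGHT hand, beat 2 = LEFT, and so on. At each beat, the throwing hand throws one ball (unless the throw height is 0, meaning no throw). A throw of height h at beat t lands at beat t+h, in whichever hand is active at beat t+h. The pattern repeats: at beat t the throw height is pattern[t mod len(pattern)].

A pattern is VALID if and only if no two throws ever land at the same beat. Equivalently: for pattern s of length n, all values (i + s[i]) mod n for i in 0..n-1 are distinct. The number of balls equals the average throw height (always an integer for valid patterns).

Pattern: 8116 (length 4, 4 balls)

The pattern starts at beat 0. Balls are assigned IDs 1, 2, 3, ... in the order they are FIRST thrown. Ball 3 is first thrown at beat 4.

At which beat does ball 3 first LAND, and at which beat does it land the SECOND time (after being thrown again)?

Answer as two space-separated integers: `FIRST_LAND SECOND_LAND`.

Beat 0 (L): throw ball1 h=8 -> lands@8:L; in-air after throw: [b1@8:L]
Beat 1 (R): throw ball2 h=1 -> lands@2:L; in-air after throw: [b2@2:L b1@8:L]
Beat 2 (L): throw ball2 h=1 -> lands@3:R; in-air after throw: [b2@3:R b1@8:L]
Beat 3 (R): throw ball2 h=6 -> lands@9:R; in-air after throw: [b1@8:L b2@9:R]
Beat 4 (L): throw ball3 h=8 -> lands@12:L; in-air after throw: [b1@8:L b2@9:R b3@12:L]
Beat 5 (R): throw ball4 h=1 -> lands@6:L; in-air after throw: [b4@6:L b1@8:L b2@9:R b3@12:L]
Beat 6 (L): throw ball4 h=1 -> lands@7:R; in-air after throw: [b4@7:R b1@8:L b2@9:R b3@12:L]
Beat 7 (R): throw ball4 h=6 -> lands@13:R; in-air after throw: [b1@8:L b2@9:R b3@12:L b4@13:R]
Beat 8 (L): throw ball1 h=8 -> lands@16:L; in-air after throw: [b2@9:R b3@12:L b4@13:R b1@16:L]
Beat 9 (R): throw ball2 h=1 -> lands@10:L; in-air after throw: [b2@10:L b3@12:L b4@13:R b1@16:L]
Beat 10 (L): throw ball2 h=1 -> lands@11:R; in-air after throw: [b2@11:R b3@12:L b4@13:R b1@16:L]
Beat 11 (R): throw ball2 h=6 -> lands@17:R; in-air after throw: [b3@12:L b4@13:R b1@16:L b2@17:R]
Beat 12 (L): throw ball3 h=8 -> lands@20:L; in-air after throw: [b4@13:R b1@16:L b2@17:R b3@20:L]
Beat 13 (R): throw ball4 h=1 -> lands@14:L; in-air after throw: [b4@14:L b1@16:L b2@17:R b3@20:L]
Beat 14 (L): throw ball4 h=1 -> lands@15:R; in-air after throw: [b4@15:R b1@16:L b2@17:R b3@20:L]
Beat 15 (R): throw ball4 h=6 -> lands@21:R; in-air after throw: [b1@16:L b2@17:R b3@20:L b4@21:R]
Beat 16 (L): throw ball1 h=8 -> lands@24:L; in-air after throw: [b2@17:R b3@20:L b4@21:R b1@24:L]
Beat 17 (R): throw ball2 h=1 -> lands@18:L; in-air after throw: [b2@18:L b3@20:L b4@21:R b1@24:L]
Beat 18 (L): throw ball2 h=1 -> lands@19:R; in-air after throw: [b2@19:R b3@20:L b4@21:R b1@24:L]
Ball 3: thrown@4 h=8 -> first land @12; rethrown@12 h=8 -> second land @20

Answer: 12 20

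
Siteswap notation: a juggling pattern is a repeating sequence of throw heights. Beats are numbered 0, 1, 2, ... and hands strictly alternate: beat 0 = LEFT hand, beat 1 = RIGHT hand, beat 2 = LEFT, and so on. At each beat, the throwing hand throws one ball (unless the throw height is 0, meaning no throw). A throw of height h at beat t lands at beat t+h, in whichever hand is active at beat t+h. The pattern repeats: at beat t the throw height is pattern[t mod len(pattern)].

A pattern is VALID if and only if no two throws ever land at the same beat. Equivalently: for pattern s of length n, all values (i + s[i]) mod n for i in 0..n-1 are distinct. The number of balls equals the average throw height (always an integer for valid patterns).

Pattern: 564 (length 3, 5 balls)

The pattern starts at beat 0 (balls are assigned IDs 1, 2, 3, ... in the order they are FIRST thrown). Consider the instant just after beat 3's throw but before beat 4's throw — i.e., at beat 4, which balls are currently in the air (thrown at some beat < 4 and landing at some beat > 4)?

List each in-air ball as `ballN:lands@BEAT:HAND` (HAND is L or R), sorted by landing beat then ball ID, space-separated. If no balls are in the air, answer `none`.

Answer: ball1:lands@5:R ball3:lands@6:L ball2:lands@7:R ball4:lands@8:L

Derivation:
Beat 0 (L): throw ball1 h=5 -> lands@5:R; in-air after throw: [b1@5:R]
Beat 1 (R): throw ball2 h=6 -> lands@7:R; in-air after throw: [b1@5:R b2@7:R]
Beat 2 (L): throw ball3 h=4 -> lands@6:L; in-air after throw: [b1@5:R b3@6:L b2@7:R]
Beat 3 (R): throw ball4 h=5 -> lands@8:L; in-air after throw: [b1@5:R b3@6:L b2@7:R b4@8:L]
Beat 4 (L): throw ball5 h=6 -> lands@10:L; in-air after throw: [b1@5:R b3@6:L b2@7:R b4@8:L b5@10:L]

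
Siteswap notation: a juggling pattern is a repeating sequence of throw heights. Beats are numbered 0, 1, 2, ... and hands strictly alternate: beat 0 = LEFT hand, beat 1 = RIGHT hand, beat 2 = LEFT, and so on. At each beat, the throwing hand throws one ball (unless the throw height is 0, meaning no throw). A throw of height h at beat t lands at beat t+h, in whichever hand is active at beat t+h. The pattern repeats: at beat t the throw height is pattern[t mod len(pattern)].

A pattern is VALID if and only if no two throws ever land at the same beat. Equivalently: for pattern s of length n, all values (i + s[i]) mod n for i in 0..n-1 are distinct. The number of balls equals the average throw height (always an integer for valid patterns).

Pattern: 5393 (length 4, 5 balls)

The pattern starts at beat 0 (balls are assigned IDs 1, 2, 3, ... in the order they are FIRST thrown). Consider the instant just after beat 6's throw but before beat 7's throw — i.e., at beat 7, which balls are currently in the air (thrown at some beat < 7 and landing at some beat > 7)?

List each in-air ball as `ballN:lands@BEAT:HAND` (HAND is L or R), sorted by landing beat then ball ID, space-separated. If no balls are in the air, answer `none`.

Answer: ball1:lands@8:L ball2:lands@9:R ball3:lands@11:R ball4:lands@15:R

Derivation:
Beat 0 (L): throw ball1 h=5 -> lands@5:R; in-air after throw: [b1@5:R]
Beat 1 (R): throw ball2 h=3 -> lands@4:L; in-air after throw: [b2@4:L b1@5:R]
Beat 2 (L): throw ball3 h=9 -> lands@11:R; in-air after throw: [b2@4:L b1@5:R b3@11:R]
Beat 3 (R): throw ball4 h=3 -> lands@6:L; in-air after throw: [b2@4:L b1@5:R b4@6:L b3@11:R]
Beat 4 (L): throw ball2 h=5 -> lands@9:R; in-air after throw: [b1@5:R b4@6:L b2@9:R b3@11:R]
Beat 5 (R): throw ball1 h=3 -> lands@8:L; in-air after throw: [b4@6:L b1@8:L b2@9:R b3@11:R]
Beat 6 (L): throw ball4 h=9 -> lands@15:R; in-air after throw: [b1@8:L b2@9:R b3@11:R b4@15:R]
Beat 7 (R): throw ball5 h=3 -> lands@10:L; in-air after throw: [b1@8:L b2@9:R b5@10:L b3@11:R b4@15:R]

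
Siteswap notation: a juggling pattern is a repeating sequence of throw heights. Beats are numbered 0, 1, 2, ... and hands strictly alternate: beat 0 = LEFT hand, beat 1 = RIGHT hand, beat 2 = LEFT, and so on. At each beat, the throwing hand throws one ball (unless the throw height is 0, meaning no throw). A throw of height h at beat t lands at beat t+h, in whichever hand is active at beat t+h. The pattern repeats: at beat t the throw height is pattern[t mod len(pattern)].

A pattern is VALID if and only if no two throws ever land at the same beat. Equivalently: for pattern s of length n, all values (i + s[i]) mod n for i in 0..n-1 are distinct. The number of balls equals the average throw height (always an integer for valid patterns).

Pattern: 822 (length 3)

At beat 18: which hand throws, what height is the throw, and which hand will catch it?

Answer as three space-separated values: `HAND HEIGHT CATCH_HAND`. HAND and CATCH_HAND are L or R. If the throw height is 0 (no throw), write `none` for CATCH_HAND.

Answer: L 8 L

Derivation:
Beat 18: 18 mod 2 = 0, so hand = L
Throw height = pattern[18 mod 3] = pattern[0] = 8
Lands at beat 18+8=26, 26 mod 2 = 0, so catch hand = L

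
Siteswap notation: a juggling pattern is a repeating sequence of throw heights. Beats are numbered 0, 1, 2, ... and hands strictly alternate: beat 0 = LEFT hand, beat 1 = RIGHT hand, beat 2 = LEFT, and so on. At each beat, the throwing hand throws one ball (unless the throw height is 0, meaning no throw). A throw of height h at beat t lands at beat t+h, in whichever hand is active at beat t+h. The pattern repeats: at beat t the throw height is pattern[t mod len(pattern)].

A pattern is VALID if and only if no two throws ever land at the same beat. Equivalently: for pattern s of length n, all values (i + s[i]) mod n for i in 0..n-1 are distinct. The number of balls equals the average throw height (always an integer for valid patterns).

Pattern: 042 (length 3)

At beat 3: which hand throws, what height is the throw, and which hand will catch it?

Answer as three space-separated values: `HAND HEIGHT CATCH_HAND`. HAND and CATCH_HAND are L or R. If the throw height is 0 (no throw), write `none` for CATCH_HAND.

Answer: R 0 none

Derivation:
Beat 3: 3 mod 2 = 1, so hand = R
Throw height = pattern[3 mod 3] = pattern[0] = 0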